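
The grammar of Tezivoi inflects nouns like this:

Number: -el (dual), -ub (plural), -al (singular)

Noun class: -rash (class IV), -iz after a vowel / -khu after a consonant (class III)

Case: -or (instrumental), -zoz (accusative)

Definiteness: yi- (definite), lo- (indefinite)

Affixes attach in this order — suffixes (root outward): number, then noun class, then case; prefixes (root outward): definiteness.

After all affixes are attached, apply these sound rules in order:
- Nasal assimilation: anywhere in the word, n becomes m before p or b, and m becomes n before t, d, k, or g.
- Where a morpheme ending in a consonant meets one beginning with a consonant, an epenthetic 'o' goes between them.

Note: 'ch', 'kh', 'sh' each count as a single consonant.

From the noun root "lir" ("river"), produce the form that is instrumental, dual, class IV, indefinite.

lolirelorashor

Attach number dual -el → lirel.
Attach noun class class IV -rash → lirelrash.
Attach definiteness indefinite lo- → lolirelrash.
Attach case instrumental -or → lolirelrashor.
Nasal assimilation: no change.
Apply epenthesis: lolirelrashor → lolirelorashor.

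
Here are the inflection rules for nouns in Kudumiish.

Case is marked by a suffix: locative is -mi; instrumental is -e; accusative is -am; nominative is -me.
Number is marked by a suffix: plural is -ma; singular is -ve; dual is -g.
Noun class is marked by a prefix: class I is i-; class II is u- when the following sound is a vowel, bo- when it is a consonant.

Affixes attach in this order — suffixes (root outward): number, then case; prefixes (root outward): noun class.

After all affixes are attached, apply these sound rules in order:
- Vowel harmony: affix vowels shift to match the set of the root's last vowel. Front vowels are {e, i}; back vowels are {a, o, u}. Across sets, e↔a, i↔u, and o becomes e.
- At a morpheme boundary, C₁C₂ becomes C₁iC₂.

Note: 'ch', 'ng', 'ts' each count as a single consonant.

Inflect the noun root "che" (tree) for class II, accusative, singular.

becheveem

Attach number singular -ve → cheve.
Attach case accusative -am → cheveam.
Attach noun class class II bo- (before consonant 'ch') → bocheveam.
Apply vowel harmony: bocheveam → becheveem.
Epenthesis: no change.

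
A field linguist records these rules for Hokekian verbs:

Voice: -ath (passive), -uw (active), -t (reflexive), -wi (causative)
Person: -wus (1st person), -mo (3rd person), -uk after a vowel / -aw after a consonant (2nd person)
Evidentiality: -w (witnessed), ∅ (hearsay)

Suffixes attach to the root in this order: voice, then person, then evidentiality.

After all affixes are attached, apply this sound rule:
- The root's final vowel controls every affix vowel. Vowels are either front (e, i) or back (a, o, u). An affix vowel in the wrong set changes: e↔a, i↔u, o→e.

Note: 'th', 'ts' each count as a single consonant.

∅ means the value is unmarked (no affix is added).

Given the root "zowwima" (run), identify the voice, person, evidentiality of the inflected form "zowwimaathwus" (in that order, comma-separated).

Segment: zowwima-ath-wus.
voice: -ath → passive.
person: -wus → 1st person.
evidentiality: ∅ → hearsay.

passive, 1st person, hearsay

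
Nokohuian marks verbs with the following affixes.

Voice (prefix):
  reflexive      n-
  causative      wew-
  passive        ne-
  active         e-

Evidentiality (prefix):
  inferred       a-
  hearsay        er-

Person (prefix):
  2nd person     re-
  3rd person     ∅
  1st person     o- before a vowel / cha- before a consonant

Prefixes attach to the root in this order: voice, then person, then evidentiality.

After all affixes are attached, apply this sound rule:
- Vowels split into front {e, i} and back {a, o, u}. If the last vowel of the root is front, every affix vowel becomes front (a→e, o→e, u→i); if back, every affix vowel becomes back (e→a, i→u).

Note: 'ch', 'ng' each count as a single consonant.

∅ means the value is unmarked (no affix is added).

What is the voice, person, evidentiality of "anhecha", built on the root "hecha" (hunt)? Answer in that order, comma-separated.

Segment: a-n-hecha.
voice: n- → reflexive.
person: ∅ → 3rd person.
evidentiality: a- → inferred.

reflexive, 3rd person, inferred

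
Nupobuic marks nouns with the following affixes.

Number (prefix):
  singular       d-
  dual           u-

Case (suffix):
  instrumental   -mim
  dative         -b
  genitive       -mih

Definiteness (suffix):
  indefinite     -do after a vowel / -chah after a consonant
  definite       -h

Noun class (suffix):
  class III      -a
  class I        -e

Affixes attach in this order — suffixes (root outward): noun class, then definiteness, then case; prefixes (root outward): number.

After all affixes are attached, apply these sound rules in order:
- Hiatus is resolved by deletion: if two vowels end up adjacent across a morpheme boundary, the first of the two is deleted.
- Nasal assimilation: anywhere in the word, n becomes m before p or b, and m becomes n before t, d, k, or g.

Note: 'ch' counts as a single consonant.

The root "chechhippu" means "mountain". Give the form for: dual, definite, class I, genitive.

Attach noun class class I -e → chechhippue.
Attach definiteness definite -h → chechhippueh.
Attach number dual u- → uchechhippueh.
Attach case genitive -mih → uchechhippuehmih.
Apply vowel deletion: uchechhippuehmih → uchechhippehmih.
Nasal assimilation: no change.

uchechhippehmih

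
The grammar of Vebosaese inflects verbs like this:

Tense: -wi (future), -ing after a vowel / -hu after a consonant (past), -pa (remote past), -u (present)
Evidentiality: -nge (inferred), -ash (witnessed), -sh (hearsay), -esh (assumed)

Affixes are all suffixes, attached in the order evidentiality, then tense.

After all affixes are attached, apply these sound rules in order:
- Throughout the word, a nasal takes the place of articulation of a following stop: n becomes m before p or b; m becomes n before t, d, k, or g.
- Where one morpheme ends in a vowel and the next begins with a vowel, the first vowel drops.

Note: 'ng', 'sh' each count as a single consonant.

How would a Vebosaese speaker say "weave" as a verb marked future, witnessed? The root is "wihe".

wihashwi

Attach evidentiality witnessed -ash → wiheash.
Attach tense future -wi → wiheashwi.
Nasal assimilation: no change.
Apply vowel deletion: wiheashwi → wihashwi.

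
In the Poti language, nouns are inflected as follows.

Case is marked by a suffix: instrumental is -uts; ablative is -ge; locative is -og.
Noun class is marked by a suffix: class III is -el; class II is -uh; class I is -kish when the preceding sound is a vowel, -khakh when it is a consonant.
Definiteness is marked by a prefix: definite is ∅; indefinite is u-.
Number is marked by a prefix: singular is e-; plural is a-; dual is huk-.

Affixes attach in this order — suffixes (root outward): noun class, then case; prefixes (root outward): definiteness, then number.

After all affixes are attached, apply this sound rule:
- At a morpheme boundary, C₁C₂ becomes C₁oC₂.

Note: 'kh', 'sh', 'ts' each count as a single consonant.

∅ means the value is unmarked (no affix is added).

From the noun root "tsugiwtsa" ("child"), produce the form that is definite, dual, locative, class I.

hukotsugiwtsakishog

Attach noun class class I -kish (after vowel 'a') → tsugiwtsakish.
definiteness = definite: zero marking, form stays tsugiwtsakish.
Attach number dual huk- → huktsugiwtsakish.
Attach case locative -og → huktsugiwtsakishog.
Apply epenthesis: huktsugiwtsakishog → hukotsugiwtsakishog.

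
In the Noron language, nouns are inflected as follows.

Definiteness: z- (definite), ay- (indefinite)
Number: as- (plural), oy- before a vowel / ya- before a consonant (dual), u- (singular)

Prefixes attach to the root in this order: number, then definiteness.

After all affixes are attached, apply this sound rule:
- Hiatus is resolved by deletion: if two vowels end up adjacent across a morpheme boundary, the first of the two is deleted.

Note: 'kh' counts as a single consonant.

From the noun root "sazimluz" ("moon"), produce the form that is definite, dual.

Attach number dual ya- (before consonant 's') → yasazimluz.
Attach definiteness definite z- → zyasazimluz.
Vowel deletion: no change.

zyasazimluz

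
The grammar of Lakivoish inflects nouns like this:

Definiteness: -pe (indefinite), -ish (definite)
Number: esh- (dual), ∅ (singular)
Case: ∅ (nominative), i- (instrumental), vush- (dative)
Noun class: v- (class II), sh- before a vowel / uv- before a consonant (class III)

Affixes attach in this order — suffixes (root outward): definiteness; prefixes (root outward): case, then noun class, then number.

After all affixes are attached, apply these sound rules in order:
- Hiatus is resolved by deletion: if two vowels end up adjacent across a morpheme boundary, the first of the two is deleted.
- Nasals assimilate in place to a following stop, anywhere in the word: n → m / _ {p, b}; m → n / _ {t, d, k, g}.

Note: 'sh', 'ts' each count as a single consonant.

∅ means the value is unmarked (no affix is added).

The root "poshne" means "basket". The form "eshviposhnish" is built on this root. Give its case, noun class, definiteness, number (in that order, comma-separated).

Segment: esh-v-i-poshne-ish.
case: i- → instrumental.
noun class: v- → class II.
definiteness: -ish → definite.
number: esh- → dual.

instrumental, class II, definite, dual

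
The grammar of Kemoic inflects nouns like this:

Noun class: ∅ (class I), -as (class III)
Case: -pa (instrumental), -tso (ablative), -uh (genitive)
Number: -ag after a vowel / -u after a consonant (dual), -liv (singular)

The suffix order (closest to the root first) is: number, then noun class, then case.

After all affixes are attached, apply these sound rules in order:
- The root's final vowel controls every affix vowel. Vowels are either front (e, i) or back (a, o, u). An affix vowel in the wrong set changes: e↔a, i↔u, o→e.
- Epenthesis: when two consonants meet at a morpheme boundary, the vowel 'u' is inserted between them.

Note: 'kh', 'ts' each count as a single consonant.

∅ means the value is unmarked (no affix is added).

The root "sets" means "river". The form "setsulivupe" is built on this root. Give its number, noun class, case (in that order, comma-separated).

Segment: sets-liv-pa.
number: -liv → singular.
noun class: ∅ → class I.
case: -pa → instrumental.

singular, class I, instrumental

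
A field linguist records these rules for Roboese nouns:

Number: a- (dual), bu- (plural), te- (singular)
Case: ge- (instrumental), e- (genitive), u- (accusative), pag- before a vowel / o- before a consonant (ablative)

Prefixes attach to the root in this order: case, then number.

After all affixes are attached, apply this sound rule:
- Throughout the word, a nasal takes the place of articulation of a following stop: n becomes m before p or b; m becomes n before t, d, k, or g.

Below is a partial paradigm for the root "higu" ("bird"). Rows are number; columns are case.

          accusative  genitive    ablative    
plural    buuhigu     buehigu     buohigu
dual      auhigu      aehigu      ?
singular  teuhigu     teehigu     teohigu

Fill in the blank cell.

Attach case ablative o- (before consonant 'h') → ohigu.
Attach number dual a- → aohigu.
Nasal assimilation: no change.

aohigu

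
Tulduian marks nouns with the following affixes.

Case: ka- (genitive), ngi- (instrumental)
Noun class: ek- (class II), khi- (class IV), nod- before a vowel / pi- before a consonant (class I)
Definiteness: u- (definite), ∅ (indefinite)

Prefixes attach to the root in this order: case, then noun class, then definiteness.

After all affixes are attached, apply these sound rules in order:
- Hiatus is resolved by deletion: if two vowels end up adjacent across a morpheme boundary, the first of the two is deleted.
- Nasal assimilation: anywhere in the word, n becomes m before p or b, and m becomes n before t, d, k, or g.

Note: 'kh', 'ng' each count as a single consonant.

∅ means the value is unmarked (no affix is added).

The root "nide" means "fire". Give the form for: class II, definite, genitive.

Attach case genitive ka- → kanide.
Attach noun class class II ek- → ekkanide.
Attach definiteness definite u- → uekkanide.
Apply vowel deletion: uekkanide → ekkanide.
Nasal assimilation: no change.

ekkanide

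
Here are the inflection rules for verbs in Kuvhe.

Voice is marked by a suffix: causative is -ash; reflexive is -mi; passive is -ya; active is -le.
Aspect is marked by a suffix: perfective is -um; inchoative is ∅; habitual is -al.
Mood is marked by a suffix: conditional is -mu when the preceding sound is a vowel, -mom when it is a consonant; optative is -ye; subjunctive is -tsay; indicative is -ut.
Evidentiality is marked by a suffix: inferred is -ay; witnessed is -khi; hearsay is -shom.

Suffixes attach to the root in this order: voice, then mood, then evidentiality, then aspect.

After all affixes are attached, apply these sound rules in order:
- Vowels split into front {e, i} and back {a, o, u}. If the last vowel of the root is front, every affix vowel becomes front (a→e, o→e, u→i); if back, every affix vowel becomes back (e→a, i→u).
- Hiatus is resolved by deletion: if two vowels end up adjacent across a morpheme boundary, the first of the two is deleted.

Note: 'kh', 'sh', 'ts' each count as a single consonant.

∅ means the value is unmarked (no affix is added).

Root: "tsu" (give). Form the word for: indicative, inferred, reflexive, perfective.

Attach voice reflexive -mi → tsumi.
Attach mood indicative -ut → tsumiut.
Attach evidentiality inferred -ay → tsumiutay.
Attach aspect perfective -um → tsumiutayum.
Apply vowel harmony: tsumiutayum → tsumuutayum.
Apply vowel deletion: tsumuutayum → tsumutayum.

tsumutayum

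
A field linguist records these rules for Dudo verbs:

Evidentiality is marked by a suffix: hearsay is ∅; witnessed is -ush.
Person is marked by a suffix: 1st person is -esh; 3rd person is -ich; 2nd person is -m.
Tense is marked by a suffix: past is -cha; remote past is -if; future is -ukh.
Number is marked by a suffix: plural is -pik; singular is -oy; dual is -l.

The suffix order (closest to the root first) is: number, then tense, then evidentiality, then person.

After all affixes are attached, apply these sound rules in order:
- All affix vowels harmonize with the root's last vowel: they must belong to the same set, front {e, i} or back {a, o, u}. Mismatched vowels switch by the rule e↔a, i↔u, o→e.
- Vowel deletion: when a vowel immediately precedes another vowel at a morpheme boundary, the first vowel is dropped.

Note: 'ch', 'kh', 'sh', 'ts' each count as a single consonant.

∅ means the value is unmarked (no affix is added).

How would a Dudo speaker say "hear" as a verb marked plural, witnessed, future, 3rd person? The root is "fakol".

fakolpukukhushuch

Attach number plural -pik → fakolpik.
Attach tense future -ukh → fakolpikukh.
Attach evidentiality witnessed -ush → fakolpikukhush.
Attach person 3rd person -ich → fakolpikukhushich.
Apply vowel harmony: fakolpikukhushich → fakolpukukhushuch.
Vowel deletion: no change.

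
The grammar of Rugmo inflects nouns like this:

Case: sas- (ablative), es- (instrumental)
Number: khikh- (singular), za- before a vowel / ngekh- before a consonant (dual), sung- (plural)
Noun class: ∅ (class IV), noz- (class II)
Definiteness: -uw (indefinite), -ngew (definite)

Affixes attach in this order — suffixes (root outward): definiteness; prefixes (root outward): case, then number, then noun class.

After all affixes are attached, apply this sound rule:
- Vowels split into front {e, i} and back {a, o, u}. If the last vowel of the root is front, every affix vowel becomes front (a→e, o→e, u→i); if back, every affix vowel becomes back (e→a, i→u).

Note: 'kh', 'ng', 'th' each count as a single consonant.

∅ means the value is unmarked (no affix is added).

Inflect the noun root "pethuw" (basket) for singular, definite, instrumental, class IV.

khukhaspethuwngaw

Attach case instrumental es- → espethuw.
Attach number singular khikh- → khikhespethuw.
Attach definiteness definite -ngew → khikhespethuwngew.
noun class = class IV: zero marking, form stays khikhespethuwngew.
Apply vowel harmony: khikhespethuwngew → khukhaspethuwngaw.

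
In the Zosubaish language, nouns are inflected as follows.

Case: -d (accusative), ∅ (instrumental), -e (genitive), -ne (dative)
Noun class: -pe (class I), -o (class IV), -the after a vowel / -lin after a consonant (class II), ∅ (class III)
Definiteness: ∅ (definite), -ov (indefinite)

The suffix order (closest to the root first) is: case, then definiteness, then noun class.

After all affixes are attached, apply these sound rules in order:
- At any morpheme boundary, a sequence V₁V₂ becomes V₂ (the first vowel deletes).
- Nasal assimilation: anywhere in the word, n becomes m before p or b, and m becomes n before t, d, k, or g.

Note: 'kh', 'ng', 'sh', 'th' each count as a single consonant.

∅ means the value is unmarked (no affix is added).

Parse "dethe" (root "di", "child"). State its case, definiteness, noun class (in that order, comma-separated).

genitive, definite, class II

Segment: di-e-the.
case: -e → genitive.
definiteness: ∅ → definite.
noun class: -the/lin → class II.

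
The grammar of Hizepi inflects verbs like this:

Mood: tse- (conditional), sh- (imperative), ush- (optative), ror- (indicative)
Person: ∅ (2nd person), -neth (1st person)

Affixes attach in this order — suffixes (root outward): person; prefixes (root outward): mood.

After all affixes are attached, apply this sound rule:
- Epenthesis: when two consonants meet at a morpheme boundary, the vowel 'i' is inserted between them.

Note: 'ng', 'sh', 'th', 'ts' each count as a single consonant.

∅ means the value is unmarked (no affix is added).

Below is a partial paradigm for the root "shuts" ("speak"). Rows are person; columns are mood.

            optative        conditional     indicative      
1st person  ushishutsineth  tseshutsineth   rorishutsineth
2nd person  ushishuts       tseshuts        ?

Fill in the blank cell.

rorishuts

Attach mood indicative ror- → rorshuts.
person = 2nd person: zero marking, form stays rorshuts.
Apply epenthesis: rorshuts → rorishuts.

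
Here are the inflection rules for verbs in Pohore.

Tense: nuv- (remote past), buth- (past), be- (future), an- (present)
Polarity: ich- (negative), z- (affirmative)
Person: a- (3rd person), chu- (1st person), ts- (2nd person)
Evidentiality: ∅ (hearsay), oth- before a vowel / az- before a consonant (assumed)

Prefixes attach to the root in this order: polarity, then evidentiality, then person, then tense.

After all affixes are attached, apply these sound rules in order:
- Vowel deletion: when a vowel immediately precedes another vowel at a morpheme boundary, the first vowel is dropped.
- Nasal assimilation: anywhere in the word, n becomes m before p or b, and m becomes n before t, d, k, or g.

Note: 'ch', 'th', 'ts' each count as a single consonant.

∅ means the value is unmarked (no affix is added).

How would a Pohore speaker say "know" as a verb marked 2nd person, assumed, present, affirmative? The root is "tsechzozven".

antsazztsechzozven

Attach polarity affirmative z- → ztsechzozven.
Attach evidentiality assumed az- (before consonant 'z') → azztsechzozven.
Attach person 2nd person ts- → tsazztsechzozven.
Attach tense present an- → antsazztsechzozven.
Vowel deletion: no change.
Nasal assimilation: no change.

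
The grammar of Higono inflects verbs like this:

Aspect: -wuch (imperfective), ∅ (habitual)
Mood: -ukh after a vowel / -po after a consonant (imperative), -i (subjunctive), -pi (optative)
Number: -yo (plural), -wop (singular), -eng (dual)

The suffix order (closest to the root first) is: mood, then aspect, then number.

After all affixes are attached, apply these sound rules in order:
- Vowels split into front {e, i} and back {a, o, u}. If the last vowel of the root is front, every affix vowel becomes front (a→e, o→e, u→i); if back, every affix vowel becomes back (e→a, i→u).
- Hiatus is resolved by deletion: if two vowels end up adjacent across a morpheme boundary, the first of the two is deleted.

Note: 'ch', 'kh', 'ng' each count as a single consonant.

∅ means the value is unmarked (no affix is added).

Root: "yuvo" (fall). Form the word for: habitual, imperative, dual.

yuvukhang

Attach mood imperative -ukh (after vowel 'o') → yuvoukh.
aspect = habitual: zero marking, form stays yuvoukh.
Attach number dual -eng → yuvoukheng.
Apply vowel harmony: yuvoukheng → yuvoukhang.
Apply vowel deletion: yuvoukhang → yuvukhang.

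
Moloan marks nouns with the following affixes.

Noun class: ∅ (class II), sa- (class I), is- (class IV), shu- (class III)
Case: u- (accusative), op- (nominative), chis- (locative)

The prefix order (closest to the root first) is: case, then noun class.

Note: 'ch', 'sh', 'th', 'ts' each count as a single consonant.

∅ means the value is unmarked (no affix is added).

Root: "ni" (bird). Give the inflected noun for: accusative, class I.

sauni

Attach case accusative u- → uni.
Attach noun class class I sa- → sauni.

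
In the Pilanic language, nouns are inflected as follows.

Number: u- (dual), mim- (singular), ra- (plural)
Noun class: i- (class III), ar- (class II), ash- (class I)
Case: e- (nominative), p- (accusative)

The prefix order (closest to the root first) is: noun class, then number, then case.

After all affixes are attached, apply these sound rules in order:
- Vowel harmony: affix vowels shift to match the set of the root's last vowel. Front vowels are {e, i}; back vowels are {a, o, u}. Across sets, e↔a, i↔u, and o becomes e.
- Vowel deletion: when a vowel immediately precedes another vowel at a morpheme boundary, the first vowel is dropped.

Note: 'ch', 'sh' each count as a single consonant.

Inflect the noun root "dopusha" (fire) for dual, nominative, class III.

Attach noun class class III i- → idopusha.
Attach number dual u- → uidopusha.
Attach case nominative e- → euidopusha.
Apply vowel harmony: euidopusha → auudopusha.
Apply vowel deletion: auudopusha → udopusha.

udopusha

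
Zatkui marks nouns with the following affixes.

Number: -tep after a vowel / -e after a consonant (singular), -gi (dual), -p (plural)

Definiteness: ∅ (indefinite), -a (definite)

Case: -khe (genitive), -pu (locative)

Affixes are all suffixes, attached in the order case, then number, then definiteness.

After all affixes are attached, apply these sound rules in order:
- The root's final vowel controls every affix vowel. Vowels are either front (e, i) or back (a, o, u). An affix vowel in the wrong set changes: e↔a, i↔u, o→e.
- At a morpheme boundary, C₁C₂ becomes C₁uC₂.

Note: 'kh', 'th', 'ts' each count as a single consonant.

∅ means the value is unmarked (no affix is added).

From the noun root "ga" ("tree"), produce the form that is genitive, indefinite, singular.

Attach case genitive -khe → gakhe.
Attach number singular -tep (after vowel 'e') → gakhetep.
definiteness = indefinite: zero marking, form stays gakhetep.
Apply vowel harmony: gakhetep → gakhatap.
Epenthesis: no change.

gakhatap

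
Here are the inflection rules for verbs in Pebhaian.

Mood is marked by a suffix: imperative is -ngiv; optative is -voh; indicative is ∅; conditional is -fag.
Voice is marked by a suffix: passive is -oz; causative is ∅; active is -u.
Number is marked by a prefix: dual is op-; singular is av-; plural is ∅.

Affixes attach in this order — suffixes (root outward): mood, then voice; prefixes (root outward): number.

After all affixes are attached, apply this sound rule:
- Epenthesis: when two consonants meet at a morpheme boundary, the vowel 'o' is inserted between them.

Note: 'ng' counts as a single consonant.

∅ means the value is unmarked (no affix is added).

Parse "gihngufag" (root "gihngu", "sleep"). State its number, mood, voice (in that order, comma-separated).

plural, conditional, causative

Segment: gihngu-fag.
number: ∅ → plural.
mood: -fag → conditional.
voice: ∅ → causative.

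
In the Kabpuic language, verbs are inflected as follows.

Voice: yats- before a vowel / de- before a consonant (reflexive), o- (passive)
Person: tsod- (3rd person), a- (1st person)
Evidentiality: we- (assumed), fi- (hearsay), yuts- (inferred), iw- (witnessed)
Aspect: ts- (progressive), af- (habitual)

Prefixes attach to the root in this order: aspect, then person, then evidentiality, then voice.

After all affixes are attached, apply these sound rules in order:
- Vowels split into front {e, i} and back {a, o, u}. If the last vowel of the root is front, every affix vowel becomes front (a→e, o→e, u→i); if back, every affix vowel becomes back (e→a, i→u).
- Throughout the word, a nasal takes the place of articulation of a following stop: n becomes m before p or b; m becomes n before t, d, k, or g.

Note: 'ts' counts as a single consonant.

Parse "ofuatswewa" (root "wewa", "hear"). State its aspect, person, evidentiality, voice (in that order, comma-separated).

progressive, 1st person, hearsay, passive

Segment: o-fi-a-ts-wewa.
aspect: ts- → progressive.
person: a- → 1st person.
evidentiality: fi- → hearsay.
voice: o- → passive.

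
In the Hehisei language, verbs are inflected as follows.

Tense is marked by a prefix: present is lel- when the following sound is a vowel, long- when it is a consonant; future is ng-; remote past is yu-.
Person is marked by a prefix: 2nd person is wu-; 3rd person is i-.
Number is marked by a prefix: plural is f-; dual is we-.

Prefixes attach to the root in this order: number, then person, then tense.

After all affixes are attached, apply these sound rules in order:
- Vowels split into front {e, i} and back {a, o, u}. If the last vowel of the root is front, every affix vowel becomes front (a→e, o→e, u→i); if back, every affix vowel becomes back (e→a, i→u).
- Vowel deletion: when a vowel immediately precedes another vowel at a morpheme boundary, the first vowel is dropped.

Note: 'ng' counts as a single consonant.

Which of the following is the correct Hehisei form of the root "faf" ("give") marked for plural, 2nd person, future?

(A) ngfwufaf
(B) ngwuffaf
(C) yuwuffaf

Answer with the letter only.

B

Attach number plural f- → ffaf.
Attach person 2nd person wu- → wuffaf.
Attach tense future ng- → ngwuffaf.
Vowel harmony: no change.
Vowel deletion: no change.
So the correct form is ngwuffaf, option (B).
(C) yuwuffaf is wrong: it uses remote past instead of future for tense.
(A) ngfwufaf is wrong: it has the affixes in the wrong order.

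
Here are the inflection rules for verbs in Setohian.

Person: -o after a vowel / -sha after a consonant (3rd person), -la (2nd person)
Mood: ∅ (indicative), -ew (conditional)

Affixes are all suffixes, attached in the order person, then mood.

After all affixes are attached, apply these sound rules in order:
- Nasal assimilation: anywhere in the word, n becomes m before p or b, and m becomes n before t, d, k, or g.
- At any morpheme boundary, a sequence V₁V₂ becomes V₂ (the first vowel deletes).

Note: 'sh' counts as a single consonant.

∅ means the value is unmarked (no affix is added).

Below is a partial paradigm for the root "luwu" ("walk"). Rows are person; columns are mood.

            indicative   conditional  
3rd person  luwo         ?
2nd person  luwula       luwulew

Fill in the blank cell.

Attach person 3rd person -o (after vowel 'u') → luwuo.
Attach mood conditional -ew → luwuoew.
Nasal assimilation: no change.
Apply vowel deletion: luwuoew → luwew.

luwew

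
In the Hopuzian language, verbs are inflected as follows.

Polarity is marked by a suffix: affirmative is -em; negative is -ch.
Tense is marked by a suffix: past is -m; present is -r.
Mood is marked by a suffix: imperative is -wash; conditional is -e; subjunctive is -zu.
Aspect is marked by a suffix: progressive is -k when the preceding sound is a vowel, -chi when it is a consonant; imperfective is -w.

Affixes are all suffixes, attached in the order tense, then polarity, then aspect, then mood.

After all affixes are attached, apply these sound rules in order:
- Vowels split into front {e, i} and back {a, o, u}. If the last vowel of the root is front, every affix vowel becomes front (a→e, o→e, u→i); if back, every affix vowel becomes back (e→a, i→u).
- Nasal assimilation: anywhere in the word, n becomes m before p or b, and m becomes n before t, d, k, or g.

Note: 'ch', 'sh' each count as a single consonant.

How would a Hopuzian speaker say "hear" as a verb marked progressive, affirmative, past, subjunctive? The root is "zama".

Attach tense past -m → zamam.
Attach polarity affirmative -em → zamamem.
Attach aspect progressive -chi (after consonant 'm') → zamamemchi.
Attach mood subjunctive -zu → zamamemchizu.
Apply vowel harmony: zamamemchizu → zamamamchuzu.
Nasal assimilation: no change.

zamamamchuzu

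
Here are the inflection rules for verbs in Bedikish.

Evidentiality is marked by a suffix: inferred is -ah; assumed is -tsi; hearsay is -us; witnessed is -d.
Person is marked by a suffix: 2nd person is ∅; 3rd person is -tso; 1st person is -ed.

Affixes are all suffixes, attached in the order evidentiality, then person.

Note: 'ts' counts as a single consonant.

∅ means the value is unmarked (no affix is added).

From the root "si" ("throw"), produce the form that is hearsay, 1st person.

siused

Attach evidentiality hearsay -us → sius.
Attach person 1st person -ed → siused.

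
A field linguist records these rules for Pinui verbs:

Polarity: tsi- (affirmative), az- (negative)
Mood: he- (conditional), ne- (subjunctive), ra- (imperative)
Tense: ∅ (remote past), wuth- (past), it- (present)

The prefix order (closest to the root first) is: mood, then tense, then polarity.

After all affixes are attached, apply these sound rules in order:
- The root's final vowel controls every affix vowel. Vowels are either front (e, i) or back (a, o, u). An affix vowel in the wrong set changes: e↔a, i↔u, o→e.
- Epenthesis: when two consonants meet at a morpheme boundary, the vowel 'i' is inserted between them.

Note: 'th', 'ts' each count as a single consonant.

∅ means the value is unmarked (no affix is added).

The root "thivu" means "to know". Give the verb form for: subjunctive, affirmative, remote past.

tsunathivu

Attach mood subjunctive ne- → nethivu.
tense = remote past: zero marking, form stays nethivu.
Attach polarity affirmative tsi- → tsinethivu.
Apply vowel harmony: tsinethivu → tsunathivu.
Epenthesis: no change.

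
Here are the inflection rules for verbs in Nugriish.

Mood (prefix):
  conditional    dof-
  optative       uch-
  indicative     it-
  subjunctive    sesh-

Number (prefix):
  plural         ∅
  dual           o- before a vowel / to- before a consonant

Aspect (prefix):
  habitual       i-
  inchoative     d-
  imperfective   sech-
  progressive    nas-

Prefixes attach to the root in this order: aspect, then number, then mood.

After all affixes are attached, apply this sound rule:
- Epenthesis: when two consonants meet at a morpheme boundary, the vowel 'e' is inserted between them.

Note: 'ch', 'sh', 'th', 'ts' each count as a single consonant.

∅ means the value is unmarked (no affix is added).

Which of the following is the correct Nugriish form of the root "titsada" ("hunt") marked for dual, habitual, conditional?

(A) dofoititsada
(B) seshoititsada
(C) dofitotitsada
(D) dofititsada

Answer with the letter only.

Attach aspect habitual i- → ititsada.
Attach number dual o- (before vowel 'i') → oititsada.
Attach mood conditional dof- → dofoititsada.
Epenthesis: no change.
So the correct form is dofoititsada, option (A).
(D) dofititsada is wrong: it uses plural instead of dual for number.
(B) seshoititsada is wrong: it uses subjunctive instead of conditional for mood.
(C) dofitotitsada is wrong: it has the affixes in the wrong order.

A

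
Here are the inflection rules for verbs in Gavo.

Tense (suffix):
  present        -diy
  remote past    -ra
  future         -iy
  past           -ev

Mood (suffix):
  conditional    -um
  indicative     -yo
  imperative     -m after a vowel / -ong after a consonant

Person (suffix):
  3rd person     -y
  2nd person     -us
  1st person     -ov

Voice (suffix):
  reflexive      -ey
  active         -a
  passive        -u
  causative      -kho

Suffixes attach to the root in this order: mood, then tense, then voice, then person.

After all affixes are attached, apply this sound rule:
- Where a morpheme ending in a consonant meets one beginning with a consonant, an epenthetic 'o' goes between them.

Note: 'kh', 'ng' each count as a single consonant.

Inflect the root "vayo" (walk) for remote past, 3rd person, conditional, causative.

Attach mood conditional -um → vayoum.
Attach tense remote past -ra → vayoumra.
Attach voice causative -kho → vayoumrakho.
Attach person 3rd person -y → vayoumrakhoy.
Apply epenthesis: vayoumrakhoy → vayoumorakhoy.

vayoumorakhoy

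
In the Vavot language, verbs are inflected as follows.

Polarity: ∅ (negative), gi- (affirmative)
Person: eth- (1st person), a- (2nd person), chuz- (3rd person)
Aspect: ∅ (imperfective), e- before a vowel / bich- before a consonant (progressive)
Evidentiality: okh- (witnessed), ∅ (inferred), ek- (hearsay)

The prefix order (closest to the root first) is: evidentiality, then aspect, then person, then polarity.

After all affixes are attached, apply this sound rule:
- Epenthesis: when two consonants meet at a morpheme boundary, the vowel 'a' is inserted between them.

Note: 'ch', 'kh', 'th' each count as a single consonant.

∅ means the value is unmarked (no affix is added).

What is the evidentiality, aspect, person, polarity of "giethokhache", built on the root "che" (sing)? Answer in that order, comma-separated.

Segment: gi-eth-okh-che.
evidentiality: okh- → witnessed.
aspect: ∅ → imperfective.
person: eth- → 1st person.
polarity: gi- → affirmative.

witnessed, imperfective, 1st person, affirmative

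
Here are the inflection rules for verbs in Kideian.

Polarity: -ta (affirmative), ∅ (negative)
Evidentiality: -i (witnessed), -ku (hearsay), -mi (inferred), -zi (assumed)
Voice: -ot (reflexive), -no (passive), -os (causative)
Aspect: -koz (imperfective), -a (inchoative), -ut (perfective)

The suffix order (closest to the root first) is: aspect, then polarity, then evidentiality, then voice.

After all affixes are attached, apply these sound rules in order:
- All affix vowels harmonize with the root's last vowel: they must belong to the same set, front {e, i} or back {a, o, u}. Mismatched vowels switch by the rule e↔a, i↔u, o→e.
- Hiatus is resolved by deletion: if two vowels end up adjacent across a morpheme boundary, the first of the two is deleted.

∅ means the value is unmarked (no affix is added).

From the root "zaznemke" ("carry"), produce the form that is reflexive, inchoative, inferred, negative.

Attach aspect inchoative -a → zaznemkea.
polarity = negative: zero marking, form stays zaznemkea.
Attach evidentiality inferred -mi → zaznemkeami.
Attach voice reflexive -ot → zaznemkeamiot.
Apply vowel harmony: zaznemkeamiot → zaznemkeemiet.
Apply vowel deletion: zaznemkeemiet → zaznemkemet.

zaznemkemet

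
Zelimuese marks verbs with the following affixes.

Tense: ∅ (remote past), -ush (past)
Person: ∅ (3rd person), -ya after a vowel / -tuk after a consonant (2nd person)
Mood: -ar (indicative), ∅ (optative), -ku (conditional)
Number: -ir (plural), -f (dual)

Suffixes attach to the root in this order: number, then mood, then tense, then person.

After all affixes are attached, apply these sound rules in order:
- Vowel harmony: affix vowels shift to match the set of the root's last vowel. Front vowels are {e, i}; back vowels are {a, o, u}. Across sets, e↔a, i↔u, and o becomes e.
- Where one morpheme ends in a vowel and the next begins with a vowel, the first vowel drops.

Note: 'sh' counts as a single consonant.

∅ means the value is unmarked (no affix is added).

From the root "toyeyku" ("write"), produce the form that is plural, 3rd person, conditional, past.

Attach number plural -ir → toyeykuir.
Attach mood conditional -ku → toyeykuirku.
Attach tense past -ush → toyeykuirkuush.
person = 3rd person: zero marking, form stays toyeykuirkuush.
Apply vowel harmony: toyeykuirkuush → toyeykuurkuush.
Apply vowel deletion: toyeykuurkuush → toyeykurkush.

toyeykurkush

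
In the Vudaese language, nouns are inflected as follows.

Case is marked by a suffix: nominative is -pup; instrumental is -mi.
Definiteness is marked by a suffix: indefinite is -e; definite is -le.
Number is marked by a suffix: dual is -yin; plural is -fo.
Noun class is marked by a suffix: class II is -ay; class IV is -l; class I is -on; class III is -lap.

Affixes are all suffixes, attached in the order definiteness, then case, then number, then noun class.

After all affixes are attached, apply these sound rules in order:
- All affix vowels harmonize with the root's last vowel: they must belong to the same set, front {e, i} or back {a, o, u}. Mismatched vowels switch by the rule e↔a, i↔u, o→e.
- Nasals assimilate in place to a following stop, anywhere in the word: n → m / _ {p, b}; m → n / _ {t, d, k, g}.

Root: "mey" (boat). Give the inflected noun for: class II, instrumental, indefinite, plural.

Attach definiteness indefinite -e → meye.
Attach case instrumental -mi → meyemi.
Attach number plural -fo → meyemifo.
Attach noun class class II -ay → meyemifoay.
Apply vowel harmony: meyemifoay → meyemifeey.
Nasal assimilation: no change.

meyemifeey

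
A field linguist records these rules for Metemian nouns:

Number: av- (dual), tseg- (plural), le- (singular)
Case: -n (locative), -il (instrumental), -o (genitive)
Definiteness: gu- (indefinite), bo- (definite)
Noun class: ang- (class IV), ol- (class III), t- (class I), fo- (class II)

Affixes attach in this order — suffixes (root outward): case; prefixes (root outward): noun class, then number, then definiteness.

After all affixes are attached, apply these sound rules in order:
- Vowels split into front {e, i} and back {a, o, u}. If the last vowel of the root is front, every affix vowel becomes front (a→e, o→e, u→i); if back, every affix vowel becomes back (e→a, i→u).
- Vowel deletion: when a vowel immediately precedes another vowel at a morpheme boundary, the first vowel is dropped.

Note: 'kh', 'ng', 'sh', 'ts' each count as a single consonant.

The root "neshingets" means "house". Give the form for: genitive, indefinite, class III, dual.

gevelneshingetse

Attach noun class class III ol- → olneshingets.
Attach case genitive -o → olneshingetso.
Attach number dual av- → avolneshingetso.
Attach definiteness indefinite gu- → guavolneshingetso.
Apply vowel harmony: guavolneshingetso → gievelneshingetse.
Apply vowel deletion: gievelneshingetse → gevelneshingetse.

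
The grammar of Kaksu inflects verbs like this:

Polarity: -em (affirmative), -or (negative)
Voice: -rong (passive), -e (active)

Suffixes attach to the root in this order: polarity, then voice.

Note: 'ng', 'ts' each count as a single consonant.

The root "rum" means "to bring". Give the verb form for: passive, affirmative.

Attach polarity affirmative -em → rumem.
Attach voice passive -rong → rumemrong.

rumemrong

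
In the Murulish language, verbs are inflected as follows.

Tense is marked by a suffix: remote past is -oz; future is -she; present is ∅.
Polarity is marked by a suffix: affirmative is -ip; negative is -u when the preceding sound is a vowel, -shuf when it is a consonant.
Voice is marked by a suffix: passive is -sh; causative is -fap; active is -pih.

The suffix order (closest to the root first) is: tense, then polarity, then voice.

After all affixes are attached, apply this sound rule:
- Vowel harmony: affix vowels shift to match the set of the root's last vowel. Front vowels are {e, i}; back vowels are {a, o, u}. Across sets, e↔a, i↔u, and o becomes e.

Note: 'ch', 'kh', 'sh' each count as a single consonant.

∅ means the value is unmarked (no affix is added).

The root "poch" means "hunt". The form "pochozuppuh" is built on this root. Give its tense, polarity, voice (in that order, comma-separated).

remote past, affirmative, active

Segment: poch-oz-ip-pih.
tense: -oz → remote past.
polarity: -ip → affirmative.
voice: -pih → active.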